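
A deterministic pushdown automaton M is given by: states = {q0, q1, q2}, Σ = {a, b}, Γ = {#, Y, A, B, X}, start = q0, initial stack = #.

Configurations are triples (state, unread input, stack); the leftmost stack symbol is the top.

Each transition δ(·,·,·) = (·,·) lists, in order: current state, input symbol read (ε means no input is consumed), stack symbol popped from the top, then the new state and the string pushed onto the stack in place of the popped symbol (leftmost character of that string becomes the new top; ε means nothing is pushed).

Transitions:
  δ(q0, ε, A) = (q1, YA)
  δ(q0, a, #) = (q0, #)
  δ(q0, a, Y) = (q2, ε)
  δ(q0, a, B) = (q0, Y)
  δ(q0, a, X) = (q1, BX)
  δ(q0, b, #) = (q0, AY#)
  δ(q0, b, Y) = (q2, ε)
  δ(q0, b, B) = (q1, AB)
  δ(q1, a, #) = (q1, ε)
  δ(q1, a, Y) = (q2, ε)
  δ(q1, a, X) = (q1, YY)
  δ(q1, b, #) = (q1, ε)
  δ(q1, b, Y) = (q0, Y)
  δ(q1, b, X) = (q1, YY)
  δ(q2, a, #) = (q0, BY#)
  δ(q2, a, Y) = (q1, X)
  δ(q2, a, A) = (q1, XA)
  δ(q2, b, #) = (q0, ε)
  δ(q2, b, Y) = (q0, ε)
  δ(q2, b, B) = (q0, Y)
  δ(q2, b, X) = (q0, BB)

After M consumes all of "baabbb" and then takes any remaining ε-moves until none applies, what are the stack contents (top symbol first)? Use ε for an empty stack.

(q0, baabbb, #)
  read b, top #: go to q0, push AY# → (q0, aabbb, AY#)
  ε-move, top A: go to q1, push YA → (q1, aabbb, YAY#)
  read a, top Y: go to q2, push ε → (q2, abbb, AY#)
  read a, top A: go to q1, push XA → (q1, bbb, XAY#)
  read b, top X: go to q1, push YY → (q1, bb, YYAY#)
  read b, top Y: go to q0, push Y → (q0, b, YYAY#)
  read b, top Y: go to q2, push ε → (q2, ε, YAY#)
All input consumed in state q2 with stack YAY#.

YAY#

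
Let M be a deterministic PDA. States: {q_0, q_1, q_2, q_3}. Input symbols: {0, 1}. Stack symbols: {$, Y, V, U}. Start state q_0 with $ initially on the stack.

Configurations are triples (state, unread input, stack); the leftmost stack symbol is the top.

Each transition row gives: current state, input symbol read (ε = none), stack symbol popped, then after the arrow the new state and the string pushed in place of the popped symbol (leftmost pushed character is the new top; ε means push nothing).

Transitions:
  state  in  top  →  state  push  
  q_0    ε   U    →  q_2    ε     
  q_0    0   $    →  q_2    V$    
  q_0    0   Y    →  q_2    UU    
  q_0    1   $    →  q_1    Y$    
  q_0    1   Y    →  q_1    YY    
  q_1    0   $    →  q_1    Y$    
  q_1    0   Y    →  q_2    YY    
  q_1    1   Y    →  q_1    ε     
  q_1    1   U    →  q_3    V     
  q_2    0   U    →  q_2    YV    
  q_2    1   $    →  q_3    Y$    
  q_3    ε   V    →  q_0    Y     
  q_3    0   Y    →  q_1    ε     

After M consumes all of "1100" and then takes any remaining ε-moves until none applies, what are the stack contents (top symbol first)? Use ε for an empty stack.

YY$

(q_0, 1100, $) ⊢ (q_1, 100, Y$) ⊢ (q_1, 00, $) ⊢ (q_1, 0, Y$) ⊢ (q_2, ε, YY$)
All input consumed in state q_2 with stack YY$.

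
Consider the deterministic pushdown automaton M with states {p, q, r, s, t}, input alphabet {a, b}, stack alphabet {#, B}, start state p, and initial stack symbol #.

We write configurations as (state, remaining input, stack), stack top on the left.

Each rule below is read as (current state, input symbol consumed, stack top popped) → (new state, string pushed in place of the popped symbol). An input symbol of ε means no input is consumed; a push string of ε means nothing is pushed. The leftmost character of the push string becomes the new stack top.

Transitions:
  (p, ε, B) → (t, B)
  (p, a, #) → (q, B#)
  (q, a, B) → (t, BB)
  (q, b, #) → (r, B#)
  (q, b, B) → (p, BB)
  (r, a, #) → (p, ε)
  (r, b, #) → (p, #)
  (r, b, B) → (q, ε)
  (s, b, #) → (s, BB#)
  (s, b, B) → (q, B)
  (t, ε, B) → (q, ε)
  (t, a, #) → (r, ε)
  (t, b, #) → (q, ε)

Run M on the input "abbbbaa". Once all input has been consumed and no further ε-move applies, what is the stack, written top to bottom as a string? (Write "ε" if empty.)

(p, abbbbaa, #) ⊢ (q, bbbbaa, B#) ⊢ (p, bbbaa, BB#) ⊢ (t, bbbaa, BB#) ⊢ (q, bbbaa, B#) ⊢ (p, bbaa, BB#) ⊢ (t, bbaa, BB#) ⊢ (q, bbaa, B#) ⊢ (p, baa, BB#) ⊢ (t, baa, BB#) ⊢ (q, baa, B#) ⊢ (p, aa, BB#) ⊢ (t, aa, BB#) ⊢ (q, aa, B#) ⊢ (t, a, BB#) ⊢ (q, a, B#) ⊢ (t, ε, BB#) ⊢ (q, ε, B#)
All input consumed in state q with stack B#.

B#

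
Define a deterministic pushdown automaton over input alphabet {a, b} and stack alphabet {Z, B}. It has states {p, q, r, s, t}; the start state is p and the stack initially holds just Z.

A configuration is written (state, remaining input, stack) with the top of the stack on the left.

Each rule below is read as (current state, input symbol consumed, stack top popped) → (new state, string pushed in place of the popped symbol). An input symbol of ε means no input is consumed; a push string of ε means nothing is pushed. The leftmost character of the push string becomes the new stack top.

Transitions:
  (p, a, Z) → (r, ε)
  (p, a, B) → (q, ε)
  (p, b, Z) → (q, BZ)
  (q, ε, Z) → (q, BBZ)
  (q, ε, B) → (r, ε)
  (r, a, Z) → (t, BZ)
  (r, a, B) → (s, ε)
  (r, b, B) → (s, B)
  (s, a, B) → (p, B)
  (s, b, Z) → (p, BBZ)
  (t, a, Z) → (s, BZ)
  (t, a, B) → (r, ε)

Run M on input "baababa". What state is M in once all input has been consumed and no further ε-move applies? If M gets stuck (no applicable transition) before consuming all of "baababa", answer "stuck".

stuck

(p, baababa, Z) ⊢ (q, aababa, BZ) ⊢ (r, aababa, Z) ⊢ (t, ababa, BZ) ⊢ (r, baba, Z)
No transition for (r, b, top Z); M blocks with input baba remaining.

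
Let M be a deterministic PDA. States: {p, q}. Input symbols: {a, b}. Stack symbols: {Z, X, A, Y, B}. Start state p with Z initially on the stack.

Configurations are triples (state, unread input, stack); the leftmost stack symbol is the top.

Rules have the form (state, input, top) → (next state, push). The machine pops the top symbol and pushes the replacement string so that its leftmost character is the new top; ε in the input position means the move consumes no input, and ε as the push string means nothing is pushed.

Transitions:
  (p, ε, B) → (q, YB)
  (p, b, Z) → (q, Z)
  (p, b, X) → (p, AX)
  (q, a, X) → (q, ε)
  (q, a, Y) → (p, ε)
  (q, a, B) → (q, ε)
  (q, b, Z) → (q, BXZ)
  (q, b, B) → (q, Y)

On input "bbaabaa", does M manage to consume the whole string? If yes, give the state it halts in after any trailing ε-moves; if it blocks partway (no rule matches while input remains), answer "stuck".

q

(p, bbaabaa, Z)
  read b, top Z: go to q, push Z → (q, baabaa, Z)
  read b, top Z: go to q, push BXZ → (q, aabaa, BXZ)
  read a, top B: go to q, push ε → (q, abaa, XZ)
  read a, top X: go to q, push ε → (q, baa, Z)
  read b, top Z: go to q, push BXZ → (q, aa, BXZ)
  read a, top B: go to q, push ε → (q, a, XZ)
  read a, top X: go to q, push ε → (q, ε, Z)
All input consumed; M is in state q.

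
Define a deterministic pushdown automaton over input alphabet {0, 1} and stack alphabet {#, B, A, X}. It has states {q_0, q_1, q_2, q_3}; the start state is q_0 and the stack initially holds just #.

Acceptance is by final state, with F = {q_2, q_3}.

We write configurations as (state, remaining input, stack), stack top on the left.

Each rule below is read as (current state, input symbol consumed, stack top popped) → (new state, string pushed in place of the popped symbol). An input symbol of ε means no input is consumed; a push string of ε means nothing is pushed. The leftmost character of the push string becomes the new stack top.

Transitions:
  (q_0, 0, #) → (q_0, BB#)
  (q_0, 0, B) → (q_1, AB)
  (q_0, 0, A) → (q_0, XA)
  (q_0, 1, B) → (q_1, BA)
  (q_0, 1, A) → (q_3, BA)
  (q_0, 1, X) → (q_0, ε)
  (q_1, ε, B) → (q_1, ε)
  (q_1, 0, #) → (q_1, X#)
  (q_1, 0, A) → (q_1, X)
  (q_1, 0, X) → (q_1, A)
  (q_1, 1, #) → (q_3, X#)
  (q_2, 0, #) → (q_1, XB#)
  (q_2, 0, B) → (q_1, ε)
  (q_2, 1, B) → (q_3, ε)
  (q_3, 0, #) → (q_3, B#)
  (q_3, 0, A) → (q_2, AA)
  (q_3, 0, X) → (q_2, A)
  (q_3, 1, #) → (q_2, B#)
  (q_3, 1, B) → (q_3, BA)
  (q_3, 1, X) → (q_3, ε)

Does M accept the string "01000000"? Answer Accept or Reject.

(q_0, 01000000, #)
  read 0, top #: go to q_0, push BB# → (q_0, 1000000, BB#)
  read 1, top B: go to q_1, push BA → (q_1, 000000, BAB#)
  ε-move, top B: go to q_1, push ε → (q_1, 000000, AB#)
  read 0, top A: go to q_1, push X → (q_1, 00000, XB#)
  read 0, top X: go to q_1, push A → (q_1, 0000, AB#)
  read 0, top A: go to q_1, push X → (q_1, 000, XB#)
  read 0, top X: go to q_1, push A → (q_1, 00, AB#)
  read 0, top A: go to q_1, push X → (q_1, 0, XB#)
  read 0, top X: go to q_1, push A → (q_1, ε, AB#)
All input consumed; state q_1 ∉ F and no further ε-move applies.

Reject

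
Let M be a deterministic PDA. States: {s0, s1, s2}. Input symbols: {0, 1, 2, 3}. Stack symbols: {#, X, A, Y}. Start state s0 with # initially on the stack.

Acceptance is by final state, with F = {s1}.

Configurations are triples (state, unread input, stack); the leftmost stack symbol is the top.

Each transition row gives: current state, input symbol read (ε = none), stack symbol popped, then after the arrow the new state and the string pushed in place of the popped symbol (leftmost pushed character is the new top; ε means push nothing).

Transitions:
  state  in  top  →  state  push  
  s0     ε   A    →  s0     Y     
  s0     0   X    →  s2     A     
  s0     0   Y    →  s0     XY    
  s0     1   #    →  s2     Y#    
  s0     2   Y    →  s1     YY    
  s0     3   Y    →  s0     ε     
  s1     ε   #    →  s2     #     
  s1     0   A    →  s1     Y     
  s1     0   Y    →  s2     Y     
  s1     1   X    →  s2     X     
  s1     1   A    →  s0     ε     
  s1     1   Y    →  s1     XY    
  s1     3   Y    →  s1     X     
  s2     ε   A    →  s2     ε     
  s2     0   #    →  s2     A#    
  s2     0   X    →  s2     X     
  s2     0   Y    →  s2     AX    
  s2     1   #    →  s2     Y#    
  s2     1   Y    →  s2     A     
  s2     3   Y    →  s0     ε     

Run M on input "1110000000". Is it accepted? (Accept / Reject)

(s0, 1110000000, #) ⊢ (s2, 110000000, Y#) ⊢ (s2, 10000000, A#) ⊢ (s2, 10000000, #) ⊢ (s2, 0000000, Y#) ⊢ (s2, 000000, AX#) ⊢ (s2, 000000, X#) ⊢ (s2, 00000, X#) ⊢ (s2, 0000, X#) ⊢ (s2, 000, X#) ⊢ (s2, 00, X#) ⊢ (s2, 0, X#) ⊢ (s2, ε, X#)
All input consumed; state s2 ∉ F and no further ε-move applies.

Reject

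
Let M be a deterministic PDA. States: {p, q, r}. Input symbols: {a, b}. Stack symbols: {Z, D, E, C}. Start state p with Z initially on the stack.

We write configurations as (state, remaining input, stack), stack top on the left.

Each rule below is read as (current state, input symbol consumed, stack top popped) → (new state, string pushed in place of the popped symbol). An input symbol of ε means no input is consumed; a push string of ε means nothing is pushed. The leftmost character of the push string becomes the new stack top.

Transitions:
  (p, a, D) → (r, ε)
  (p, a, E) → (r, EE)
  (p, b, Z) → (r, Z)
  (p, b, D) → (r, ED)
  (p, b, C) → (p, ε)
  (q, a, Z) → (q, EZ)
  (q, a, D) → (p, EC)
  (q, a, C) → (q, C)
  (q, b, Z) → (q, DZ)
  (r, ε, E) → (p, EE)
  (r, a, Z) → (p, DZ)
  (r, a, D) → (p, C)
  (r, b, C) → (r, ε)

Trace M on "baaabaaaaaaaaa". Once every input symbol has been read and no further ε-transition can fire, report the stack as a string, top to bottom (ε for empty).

EEEEEEEEEEEEEEEEEEEEDZ

(p, baaabaaaaaaaaa, Z)
  read b, top Z: go to r, push Z → (r, aaabaaaaaaaaa, Z)
  read a, top Z: go to p, push DZ → (p, aabaaaaaaaaa, DZ)
  read a, top D: go to r, push ε → (r, abaaaaaaaaa, Z)
  read a, top Z: go to p, push DZ → (p, baaaaaaaaa, DZ)
  read b, top D: go to r, push ED → (r, aaaaaaaaa, EDZ)
  ε-move, top E: go to p, push EE → (p, aaaaaaaaa, EEDZ)
  read a, top E: go to r, push EE → (r, aaaaaaaa, EEEDZ)
  ε-move, top E: go to p, push EE → (p, aaaaaaaa, EEEEDZ)
  read a, top E: go to r, push EE → (r, aaaaaaa, EEEEEDZ)
  ε-move, top E: go to p, push EE → (p, aaaaaaa, EEEEEEDZ)
  read a, top E: go to r, push EE → (r, aaaaaa, EEEEEEEDZ)
  ε-move, top E: go to p, push EE → (p, aaaaaa, EEEEEEEEDZ)
  read a, top E: go to r, push EE → (r, aaaaa, EEEEEEEEEDZ)
  ε-move, top E: go to p, push EE → (p, aaaaa, EEEEEEEEEEDZ)
  read a, top E: go to r, push EE → (r, aaaa, EEEEEEEEEEEDZ)
  ε-move, top E: go to p, push EE → (p, aaaa, EEEEEEEEEEEEDZ)
  read a, top E: go to r, push EE → (r, aaa, EEEEEEEEEEEEEDZ)
  ε-move, top E: go to p, push EE → (p, aaa, EEEEEEEEEEEEEEDZ)
  read a, top E: go to r, push EE → (r, aa, EEEEEEEEEEEEEEEDZ)
  ε-move, top E: go to p, push EE → (p, aa, EEEEEEEEEEEEEEEEDZ)
  read a, top E: go to r, push EE → (r, a, EEEEEEEEEEEEEEEEEDZ)
  ε-move, top E: go to p, push EE → (p, a, EEEEEEEEEEEEEEEEEEDZ)
  read a, top E: go to r, push EE → (r, ε, EEEEEEEEEEEEEEEEEEEDZ)
  ε-move, top E: go to p, push EE → (p, ε, EEEEEEEEEEEEEEEEEEEEDZ)
All input consumed in state p with stack EEEEEEEEEEEEEEEEEEEEDZ.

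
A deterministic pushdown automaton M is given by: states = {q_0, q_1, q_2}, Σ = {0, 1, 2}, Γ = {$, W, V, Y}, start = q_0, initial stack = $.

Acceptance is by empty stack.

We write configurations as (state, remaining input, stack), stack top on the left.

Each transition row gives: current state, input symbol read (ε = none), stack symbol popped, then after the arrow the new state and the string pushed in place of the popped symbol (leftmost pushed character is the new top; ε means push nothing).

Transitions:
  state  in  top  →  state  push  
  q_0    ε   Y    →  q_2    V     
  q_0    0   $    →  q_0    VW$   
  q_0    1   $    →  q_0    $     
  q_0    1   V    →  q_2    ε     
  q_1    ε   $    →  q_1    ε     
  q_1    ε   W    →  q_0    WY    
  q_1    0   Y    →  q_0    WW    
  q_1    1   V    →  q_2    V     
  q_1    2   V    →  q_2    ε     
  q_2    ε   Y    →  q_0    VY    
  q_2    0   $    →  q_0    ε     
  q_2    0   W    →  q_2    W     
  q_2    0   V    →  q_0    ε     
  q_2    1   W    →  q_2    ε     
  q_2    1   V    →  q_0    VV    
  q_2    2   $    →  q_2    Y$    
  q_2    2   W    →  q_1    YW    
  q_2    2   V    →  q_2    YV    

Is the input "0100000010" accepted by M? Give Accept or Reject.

(q_0, 0100000010, $)
  read 0, top $: go to q_0, push VW$ → (q_0, 100000010, VW$)
  read 1, top V: go to q_2, push ε → (q_2, 00000010, W$)
  read 0, top W: go to q_2, push W → (q_2, 0000010, W$)
  read 0, top W: go to q_2, push W → (q_2, 000010, W$)
  read 0, top W: go to q_2, push W → (q_2, 00010, W$)
  read 0, top W: go to q_2, push W → (q_2, 0010, W$)
  read 0, top W: go to q_2, push W → (q_2, 010, W$)
  read 0, top W: go to q_2, push W → (q_2, 10, W$)
  read 1, top W: go to q_2, push ε → (q_2, 0, $)
  read 0, top $: go to q_0, push ε → (q_0, ε, ε)
All input consumed and the stack is empty.

Accept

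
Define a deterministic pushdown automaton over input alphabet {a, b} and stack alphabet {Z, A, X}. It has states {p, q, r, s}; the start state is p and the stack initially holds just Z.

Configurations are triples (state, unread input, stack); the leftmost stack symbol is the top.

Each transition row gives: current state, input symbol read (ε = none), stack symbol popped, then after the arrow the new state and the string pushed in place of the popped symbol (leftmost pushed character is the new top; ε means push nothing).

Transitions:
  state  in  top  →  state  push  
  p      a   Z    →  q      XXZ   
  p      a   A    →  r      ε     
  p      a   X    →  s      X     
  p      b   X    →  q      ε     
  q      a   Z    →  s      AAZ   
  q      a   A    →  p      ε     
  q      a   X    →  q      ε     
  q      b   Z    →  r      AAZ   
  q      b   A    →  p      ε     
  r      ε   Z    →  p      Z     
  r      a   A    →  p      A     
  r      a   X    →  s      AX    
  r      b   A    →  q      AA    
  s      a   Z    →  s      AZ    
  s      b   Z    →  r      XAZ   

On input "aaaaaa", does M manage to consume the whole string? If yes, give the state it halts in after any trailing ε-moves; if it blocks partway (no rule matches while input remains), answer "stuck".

(p, aaaaaa, Z)
  read a, top Z: go to q, push XXZ → (q, aaaaa, XXZ)
  read a, top X: go to q, push ε → (q, aaaa, XZ)
  read a, top X: go to q, push ε → (q, aaa, Z)
  read a, top Z: go to s, push AAZ → (s, aa, AAZ)
No transition for (s, a, top A); M blocks with input aa remaining.

stuck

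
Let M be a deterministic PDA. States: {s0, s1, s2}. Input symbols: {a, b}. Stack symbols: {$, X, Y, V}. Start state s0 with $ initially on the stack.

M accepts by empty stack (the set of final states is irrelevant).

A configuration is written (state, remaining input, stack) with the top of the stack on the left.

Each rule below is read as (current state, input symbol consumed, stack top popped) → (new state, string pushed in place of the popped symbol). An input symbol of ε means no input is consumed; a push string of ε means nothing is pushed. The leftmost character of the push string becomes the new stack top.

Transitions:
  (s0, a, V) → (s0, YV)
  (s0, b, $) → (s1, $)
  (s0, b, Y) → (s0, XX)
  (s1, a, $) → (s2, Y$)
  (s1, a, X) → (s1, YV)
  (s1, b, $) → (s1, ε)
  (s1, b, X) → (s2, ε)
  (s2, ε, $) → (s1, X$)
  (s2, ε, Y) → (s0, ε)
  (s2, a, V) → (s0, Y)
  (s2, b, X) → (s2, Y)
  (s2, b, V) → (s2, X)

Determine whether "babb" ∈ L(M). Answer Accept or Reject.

(s0, babb, $) ⊢ (s1, abb, $) ⊢ (s2, bb, Y$) ⊢ (s0, bb, $) ⊢ (s1, b, $) ⊢ (s1, ε, ε)
All input consumed and the stack is empty.

Accept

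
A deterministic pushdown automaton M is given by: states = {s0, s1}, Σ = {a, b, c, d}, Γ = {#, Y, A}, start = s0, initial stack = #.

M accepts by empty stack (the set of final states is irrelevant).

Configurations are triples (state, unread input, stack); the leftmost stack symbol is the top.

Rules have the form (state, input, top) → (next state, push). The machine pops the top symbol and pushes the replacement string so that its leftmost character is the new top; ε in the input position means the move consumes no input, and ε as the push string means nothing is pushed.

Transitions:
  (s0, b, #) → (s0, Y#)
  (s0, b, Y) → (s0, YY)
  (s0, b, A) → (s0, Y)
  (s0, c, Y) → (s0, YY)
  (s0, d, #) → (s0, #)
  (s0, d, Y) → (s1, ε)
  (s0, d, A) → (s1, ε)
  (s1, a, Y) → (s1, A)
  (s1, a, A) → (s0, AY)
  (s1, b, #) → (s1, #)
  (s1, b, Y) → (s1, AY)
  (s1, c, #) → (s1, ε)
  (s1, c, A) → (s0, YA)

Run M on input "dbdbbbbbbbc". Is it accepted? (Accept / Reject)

(s0, dbdbbbbbbbc, #)
  read d, top #: go to s0, push # → (s0, bdbbbbbbbc, #)
  read b, top #: go to s0, push Y# → (s0, dbbbbbbbc, Y#)
  read d, top Y: go to s1, push ε → (s1, bbbbbbbc, #)
  read b, top #: go to s1, push # → (s1, bbbbbbc, #)
  read b, top #: go to s1, push # → (s1, bbbbbc, #)
  read b, top #: go to s1, push # → (s1, bbbbc, #)
  read b, top #: go to s1, push # → (s1, bbbc, #)
  read b, top #: go to s1, push # → (s1, bbc, #)
  read b, top #: go to s1, push # → (s1, bc, #)
  read b, top #: go to s1, push # → (s1, c, #)
  read c, top #: go to s1, push ε → (s1, ε, ε)
All input consumed and the stack is empty.

Accept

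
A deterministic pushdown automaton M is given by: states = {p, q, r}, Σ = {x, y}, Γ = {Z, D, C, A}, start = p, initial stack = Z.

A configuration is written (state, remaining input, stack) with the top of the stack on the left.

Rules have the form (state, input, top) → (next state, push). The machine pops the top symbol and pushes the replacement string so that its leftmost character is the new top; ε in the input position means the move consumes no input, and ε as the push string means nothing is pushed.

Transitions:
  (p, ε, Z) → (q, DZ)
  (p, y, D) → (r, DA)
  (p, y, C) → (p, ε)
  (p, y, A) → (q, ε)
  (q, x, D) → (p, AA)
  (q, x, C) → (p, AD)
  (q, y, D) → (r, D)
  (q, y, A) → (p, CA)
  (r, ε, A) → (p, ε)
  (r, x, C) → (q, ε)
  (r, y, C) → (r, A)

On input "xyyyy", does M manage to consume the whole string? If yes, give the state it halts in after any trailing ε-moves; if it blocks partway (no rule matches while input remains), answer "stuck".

q

(p, xyyyy, Z)
  ε-move, top Z: go to q, push DZ → (q, xyyyy, DZ)
  read x, top D: go to p, push AA → (p, yyyy, AAZ)
  read y, top A: go to q, push ε → (q, yyy, AZ)
  read y, top A: go to p, push CA → (p, yy, CAZ)
  read y, top C: go to p, push ε → (p, y, AZ)
  read y, top A: go to q, push ε → (q, ε, Z)
All input consumed; M is in state q.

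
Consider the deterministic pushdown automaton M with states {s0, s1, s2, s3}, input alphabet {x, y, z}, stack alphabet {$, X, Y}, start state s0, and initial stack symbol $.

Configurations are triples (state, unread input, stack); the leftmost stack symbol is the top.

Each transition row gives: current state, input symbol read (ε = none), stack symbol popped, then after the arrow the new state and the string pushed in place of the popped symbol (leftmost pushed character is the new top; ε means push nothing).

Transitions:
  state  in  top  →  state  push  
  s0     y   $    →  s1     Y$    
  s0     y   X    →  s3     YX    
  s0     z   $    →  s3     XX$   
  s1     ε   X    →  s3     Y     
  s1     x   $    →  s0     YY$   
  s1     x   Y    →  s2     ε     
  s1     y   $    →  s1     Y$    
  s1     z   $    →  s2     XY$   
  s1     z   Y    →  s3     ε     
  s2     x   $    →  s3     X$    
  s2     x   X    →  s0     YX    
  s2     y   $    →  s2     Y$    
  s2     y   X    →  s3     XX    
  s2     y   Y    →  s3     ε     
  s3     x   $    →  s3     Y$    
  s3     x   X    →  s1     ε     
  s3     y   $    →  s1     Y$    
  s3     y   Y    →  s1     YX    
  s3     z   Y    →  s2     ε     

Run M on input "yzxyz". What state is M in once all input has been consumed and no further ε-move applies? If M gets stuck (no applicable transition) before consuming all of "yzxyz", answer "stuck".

(s0, yzxyz, $) ⊢ (s1, zxyz, Y$) ⊢ (s3, xyz, $) ⊢ (s3, yz, Y$) ⊢ (s1, z, YX$) ⊢ (s3, ε, X$)
All input consumed; M is in state s3.

s3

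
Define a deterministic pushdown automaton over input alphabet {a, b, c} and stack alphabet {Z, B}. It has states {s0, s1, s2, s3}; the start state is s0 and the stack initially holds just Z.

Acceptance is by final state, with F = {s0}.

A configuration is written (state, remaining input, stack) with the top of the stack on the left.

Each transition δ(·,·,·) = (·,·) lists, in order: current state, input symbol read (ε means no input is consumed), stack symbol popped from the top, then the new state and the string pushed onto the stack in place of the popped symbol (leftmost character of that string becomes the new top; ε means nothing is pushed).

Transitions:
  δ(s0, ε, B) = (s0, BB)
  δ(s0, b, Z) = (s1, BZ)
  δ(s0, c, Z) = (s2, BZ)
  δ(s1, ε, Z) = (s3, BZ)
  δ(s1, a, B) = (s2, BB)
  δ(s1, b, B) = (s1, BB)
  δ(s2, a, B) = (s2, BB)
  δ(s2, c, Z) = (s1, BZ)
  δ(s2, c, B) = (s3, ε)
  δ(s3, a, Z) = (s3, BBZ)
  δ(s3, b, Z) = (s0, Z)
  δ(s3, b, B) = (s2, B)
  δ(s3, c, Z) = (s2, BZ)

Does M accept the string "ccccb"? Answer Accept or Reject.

(s0, ccccb, Z)
  read c, top Z: go to s2, push BZ → (s2, cccb, BZ)
  read c, top B: go to s3, push ε → (s3, ccb, Z)
  read c, top Z: go to s2, push BZ → (s2, cb, BZ)
  read c, top B: go to s3, push ε → (s3, b, Z)
  read b, top Z: go to s0, push Z → (s0, ε, Z)
All input consumed; state s0 ∈ F.

Accept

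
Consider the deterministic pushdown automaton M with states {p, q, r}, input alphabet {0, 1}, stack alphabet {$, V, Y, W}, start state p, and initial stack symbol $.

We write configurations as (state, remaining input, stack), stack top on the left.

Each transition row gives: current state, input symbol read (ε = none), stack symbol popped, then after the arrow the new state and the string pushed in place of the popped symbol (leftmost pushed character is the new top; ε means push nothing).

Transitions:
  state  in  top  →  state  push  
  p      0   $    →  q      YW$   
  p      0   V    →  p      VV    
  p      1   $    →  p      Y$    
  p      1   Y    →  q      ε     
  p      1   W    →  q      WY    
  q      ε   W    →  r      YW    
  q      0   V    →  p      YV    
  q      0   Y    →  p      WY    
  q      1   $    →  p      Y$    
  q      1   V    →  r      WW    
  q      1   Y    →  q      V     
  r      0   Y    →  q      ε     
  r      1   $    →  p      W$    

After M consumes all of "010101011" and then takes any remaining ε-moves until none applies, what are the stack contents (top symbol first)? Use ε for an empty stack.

(p, 010101011, $)
  read 0, top $: go to q, push YW$ → (q, 10101011, YW$)
  read 1, top Y: go to q, push V → (q, 0101011, VW$)
  read 0, top V: go to p, push YV → (p, 101011, YVW$)
  read 1, top Y: go to q, push ε → (q, 01011, VW$)
  read 0, top V: go to p, push YV → (p, 1011, YVW$)
  read 1, top Y: go to q, push ε → (q, 011, VW$)
  read 0, top V: go to p, push YV → (p, 11, YVW$)
  read 1, top Y: go to q, push ε → (q, 1, VW$)
  read 1, top V: go to r, push WW → (r, ε, WWW$)
All input consumed in state r with stack WWW$.

WWW$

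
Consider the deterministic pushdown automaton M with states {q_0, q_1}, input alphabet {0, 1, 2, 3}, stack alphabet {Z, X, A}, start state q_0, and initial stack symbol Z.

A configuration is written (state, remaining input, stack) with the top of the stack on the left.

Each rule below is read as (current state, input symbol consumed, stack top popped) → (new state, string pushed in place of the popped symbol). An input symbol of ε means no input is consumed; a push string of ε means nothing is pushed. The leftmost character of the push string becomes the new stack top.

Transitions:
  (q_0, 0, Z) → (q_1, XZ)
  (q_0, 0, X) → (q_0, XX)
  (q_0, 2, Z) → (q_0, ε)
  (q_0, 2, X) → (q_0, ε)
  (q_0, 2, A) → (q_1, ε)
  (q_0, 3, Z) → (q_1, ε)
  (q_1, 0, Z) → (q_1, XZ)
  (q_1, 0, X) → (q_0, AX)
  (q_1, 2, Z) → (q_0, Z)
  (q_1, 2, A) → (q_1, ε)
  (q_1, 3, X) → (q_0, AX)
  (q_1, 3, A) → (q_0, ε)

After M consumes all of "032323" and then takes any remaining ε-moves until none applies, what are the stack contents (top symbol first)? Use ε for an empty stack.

(q_0, 032323, Z)
  read 0, top Z: go to q_1, push XZ → (q_1, 32323, XZ)
  read 3, top X: go to q_0, push AX → (q_0, 2323, AXZ)
  read 2, top A: go to q_1, push ε → (q_1, 323, XZ)
  read 3, top X: go to q_0, push AX → (q_0, 23, AXZ)
  read 2, top A: go to q_1, push ε → (q_1, 3, XZ)
  read 3, top X: go to q_0, push AX → (q_0, ε, AXZ)
All input consumed in state q_0 with stack AXZ.

AXZ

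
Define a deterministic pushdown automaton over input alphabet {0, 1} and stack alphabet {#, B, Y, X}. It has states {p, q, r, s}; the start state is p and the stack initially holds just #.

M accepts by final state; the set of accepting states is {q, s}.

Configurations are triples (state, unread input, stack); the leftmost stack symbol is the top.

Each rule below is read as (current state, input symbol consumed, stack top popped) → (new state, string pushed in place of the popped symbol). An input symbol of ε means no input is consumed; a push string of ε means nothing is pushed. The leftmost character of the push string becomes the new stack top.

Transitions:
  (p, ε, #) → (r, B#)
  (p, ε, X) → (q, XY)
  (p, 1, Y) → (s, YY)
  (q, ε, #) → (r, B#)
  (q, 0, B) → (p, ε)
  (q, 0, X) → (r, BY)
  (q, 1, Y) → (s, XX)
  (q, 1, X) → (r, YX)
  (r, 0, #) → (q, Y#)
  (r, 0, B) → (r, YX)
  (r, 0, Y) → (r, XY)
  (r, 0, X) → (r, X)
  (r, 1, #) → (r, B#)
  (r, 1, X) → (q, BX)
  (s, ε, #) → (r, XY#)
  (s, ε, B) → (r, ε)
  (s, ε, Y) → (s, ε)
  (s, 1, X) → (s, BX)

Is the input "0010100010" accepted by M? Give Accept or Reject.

(p, 0010100010, #) ⊢ (r, 0010100010, B#) ⊢ (r, 010100010, YX#) ⊢ (r, 10100010, XYX#) ⊢ (q, 0100010, BXYX#) ⊢ (p, 100010, XYX#) ⊢ (q, 100010, XYYX#) ⊢ (r, 00010, YXYYX#) ⊢ (r, 0010, XYXYYX#) ⊢ (r, 010, XYXYYX#) ⊢ (r, 10, XYXYYX#) ⊢ (q, 0, BXYXYYX#) ⊢ (p, ε, XYXYYX#) ⊢ (q, ε, XYYXYYX#)
All input consumed; state q ∈ F.

Accept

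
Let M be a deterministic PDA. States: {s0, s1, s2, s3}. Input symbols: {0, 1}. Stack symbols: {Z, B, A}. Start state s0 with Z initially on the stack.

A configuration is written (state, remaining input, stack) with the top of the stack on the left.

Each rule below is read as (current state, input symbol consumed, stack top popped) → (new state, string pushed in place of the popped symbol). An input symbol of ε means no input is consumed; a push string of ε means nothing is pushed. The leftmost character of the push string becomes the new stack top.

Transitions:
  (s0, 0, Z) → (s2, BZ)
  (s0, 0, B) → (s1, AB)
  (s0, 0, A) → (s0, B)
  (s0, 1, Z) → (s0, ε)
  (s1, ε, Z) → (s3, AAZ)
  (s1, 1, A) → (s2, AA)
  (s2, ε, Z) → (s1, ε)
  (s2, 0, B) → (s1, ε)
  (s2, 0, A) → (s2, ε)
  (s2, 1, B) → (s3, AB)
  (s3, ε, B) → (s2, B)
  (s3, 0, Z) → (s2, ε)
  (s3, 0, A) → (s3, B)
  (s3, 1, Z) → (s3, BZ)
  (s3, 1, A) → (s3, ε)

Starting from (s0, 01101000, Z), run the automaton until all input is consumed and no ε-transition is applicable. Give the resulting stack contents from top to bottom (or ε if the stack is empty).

(s0, 01101000, Z)
  read 0, top Z: go to s2, push BZ → (s2, 1101000, BZ)
  read 1, top B: go to s3, push AB → (s3, 101000, ABZ)
  read 1, top A: go to s3, push ε → (s3, 01000, BZ)
  ε-move, top B: go to s2, push B → (s2, 01000, BZ)
  read 0, top B: go to s1, push ε → (s1, 1000, Z)
  ε-move, top Z: go to s3, push AAZ → (s3, 1000, AAZ)
  read 1, top A: go to s3, push ε → (s3, 000, AZ)
  read 0, top A: go to s3, push B → (s3, 00, BZ)
  ε-move, top B: go to s2, push B → (s2, 00, BZ)
  read 0, top B: go to s1, push ε → (s1, 0, Z)
  ε-move, top Z: go to s3, push AAZ → (s3, 0, AAZ)
  read 0, top A: go to s3, push B → (s3, ε, BAZ)
  ε-move, top B: go to s2, push B → (s2, ε, BAZ)
All input consumed in state s2 with stack BAZ.

BAZ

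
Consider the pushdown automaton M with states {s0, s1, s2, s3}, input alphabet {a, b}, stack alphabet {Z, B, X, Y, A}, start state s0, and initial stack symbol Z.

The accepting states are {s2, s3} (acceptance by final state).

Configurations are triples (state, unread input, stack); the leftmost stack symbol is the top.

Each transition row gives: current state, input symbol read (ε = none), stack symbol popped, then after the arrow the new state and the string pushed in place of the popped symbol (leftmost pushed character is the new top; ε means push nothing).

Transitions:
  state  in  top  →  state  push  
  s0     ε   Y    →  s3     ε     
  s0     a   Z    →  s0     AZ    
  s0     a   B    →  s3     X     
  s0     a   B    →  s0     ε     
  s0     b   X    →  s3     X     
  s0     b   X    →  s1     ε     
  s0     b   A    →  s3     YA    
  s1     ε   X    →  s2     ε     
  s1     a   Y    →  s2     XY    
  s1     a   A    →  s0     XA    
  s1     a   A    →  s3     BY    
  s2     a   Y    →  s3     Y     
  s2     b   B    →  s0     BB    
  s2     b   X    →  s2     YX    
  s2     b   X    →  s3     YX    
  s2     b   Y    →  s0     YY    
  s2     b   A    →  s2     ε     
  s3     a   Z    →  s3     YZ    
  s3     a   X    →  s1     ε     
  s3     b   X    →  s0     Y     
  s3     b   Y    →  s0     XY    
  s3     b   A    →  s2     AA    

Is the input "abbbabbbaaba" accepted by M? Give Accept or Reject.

Accept

One accepting computation: (s0, abbbabbbaaba, Z) ⊢ (s0, bbbabbbaaba, AZ) ⊢ (s3, bbabbbaaba, YAZ) ⊢ (s0, babbbaaba, XYAZ) ⊢ (s1, abbbaaba, YAZ) ⊢ (s2, bbbaaba, XYAZ) ⊢ (s3, bbaaba, YXYAZ) ⊢ (s0, baaba, XYXYAZ) ⊢ (s3, aaba, XYXYAZ) ⊢ (s1, aba, YXYAZ) ⊢ (s2, ba, XYXYAZ) ⊢ (s2, a, YXYXYAZ) ⊢ (s3, ε, YXYXYAZ)
All input consumed and state s3 ∈ F.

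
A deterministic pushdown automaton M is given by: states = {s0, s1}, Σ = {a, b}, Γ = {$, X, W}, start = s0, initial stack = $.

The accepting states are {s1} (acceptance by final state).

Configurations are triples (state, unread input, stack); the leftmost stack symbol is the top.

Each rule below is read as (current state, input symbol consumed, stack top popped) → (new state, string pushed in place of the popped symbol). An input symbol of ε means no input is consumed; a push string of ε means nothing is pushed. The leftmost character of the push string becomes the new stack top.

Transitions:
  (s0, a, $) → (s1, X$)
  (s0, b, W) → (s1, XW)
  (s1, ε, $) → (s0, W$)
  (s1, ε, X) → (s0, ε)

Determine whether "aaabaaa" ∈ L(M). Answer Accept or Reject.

Reject

(s0, aaabaaa, $)
  read a, top $: go to s1, push X$ → (s1, aabaaa, X$)
  ε-move, top X: go to s0, push ε → (s0, aabaaa, $)
  read a, top $: go to s1, push X$ → (s1, abaaa, X$)
  ε-move, top X: go to s0, push ε → (s0, abaaa, $)
  read a, top $: go to s1, push X$ → (s1, baaa, X$)
  ε-move, top X: go to s0, push ε → (s0, baaa, $)
No transition applies at (s0, baaa, $); input not fully consumed.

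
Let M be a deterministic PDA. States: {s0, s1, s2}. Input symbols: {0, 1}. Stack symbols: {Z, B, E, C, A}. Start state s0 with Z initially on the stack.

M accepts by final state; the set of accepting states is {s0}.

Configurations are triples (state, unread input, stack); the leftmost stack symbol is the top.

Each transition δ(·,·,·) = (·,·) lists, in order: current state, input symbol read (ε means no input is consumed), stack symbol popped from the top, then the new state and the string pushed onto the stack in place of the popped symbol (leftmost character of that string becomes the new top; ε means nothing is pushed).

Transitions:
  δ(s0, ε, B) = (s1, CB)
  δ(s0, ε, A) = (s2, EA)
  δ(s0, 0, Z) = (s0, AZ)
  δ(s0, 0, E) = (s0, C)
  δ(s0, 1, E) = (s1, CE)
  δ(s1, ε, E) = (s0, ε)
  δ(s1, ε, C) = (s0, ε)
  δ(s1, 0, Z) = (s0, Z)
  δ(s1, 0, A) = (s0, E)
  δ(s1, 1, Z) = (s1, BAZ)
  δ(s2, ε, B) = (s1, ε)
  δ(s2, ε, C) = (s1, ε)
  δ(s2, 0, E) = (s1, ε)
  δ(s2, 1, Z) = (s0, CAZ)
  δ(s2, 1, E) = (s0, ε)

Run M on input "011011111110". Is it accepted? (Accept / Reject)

(s0, 011011111110, Z) ⊢ (s0, 11011111110, AZ) ⊢ (s2, 11011111110, EAZ) ⊢ (s0, 1011111110, AZ) ⊢ (s2, 1011111110, EAZ) ⊢ (s0, 011111110, AZ) ⊢ (s2, 011111110, EAZ) ⊢ (s1, 11111110, AZ)
No transition applies at (s1, 11111110, AZ); input not fully consumed.

Reject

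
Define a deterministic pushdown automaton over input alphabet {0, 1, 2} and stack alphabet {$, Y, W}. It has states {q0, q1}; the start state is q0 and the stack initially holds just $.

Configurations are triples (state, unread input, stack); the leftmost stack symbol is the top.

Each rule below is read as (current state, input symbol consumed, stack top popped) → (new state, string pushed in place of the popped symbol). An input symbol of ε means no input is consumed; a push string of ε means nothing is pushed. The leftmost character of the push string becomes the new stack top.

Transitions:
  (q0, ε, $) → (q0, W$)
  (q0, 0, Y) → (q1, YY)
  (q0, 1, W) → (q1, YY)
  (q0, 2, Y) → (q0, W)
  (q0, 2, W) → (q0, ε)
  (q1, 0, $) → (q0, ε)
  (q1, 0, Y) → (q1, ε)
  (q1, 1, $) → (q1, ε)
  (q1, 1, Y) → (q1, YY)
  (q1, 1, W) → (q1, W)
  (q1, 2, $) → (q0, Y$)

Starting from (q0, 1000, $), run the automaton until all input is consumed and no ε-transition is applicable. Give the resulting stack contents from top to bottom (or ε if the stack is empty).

ε

(q0, 1000, $) ⊢ (q0, 1000, W$) ⊢ (q1, 000, YY$) ⊢ (q1, 00, Y$) ⊢ (q1, 0, $) ⊢ (q0, ε, ε)
All input consumed in state q0 with stack ε.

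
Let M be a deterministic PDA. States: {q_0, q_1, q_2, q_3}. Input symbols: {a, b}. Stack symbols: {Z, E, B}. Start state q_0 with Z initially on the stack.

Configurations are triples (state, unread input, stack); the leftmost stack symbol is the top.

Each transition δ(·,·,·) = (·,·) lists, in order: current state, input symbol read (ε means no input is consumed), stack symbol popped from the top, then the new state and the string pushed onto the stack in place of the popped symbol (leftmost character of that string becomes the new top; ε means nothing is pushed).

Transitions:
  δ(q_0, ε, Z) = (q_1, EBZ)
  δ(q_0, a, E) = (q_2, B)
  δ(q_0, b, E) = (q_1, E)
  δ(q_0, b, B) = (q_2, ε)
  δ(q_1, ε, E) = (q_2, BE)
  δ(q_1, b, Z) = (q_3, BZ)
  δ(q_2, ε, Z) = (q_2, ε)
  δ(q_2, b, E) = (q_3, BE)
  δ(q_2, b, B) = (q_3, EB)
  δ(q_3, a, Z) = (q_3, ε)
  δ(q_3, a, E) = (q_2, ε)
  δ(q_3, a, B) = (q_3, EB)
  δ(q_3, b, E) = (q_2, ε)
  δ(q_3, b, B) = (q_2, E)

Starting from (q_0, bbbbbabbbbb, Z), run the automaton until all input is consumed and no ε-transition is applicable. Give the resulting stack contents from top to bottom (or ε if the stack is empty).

EBEBZ

(q_0, bbbbbabbbbb, Z)
  ε-move, top Z: go to q_1, push EBZ → (q_1, bbbbbabbbbb, EBZ)
  ε-move, top E: go to q_2, push BE → (q_2, bbbbbabbbbb, BEBZ)
  read b, top B: go to q_3, push EB → (q_3, bbbbabbbbb, EBEBZ)
  read b, top E: go to q_2, push ε → (q_2, bbbabbbbb, BEBZ)
  read b, top B: go to q_3, push EB → (q_3, bbabbbbb, EBEBZ)
  read b, top E: go to q_2, push ε → (q_2, babbbbb, BEBZ)
  read b, top B: go to q_3, push EB → (q_3, abbbbb, EBEBZ)
  read a, top E: go to q_2, push ε → (q_2, bbbbb, BEBZ)
  read b, top B: go to q_3, push EB → (q_3, bbbb, EBEBZ)
  read b, top E: go to q_2, push ε → (q_2, bbb, BEBZ)
  read b, top B: go to q_3, push EB → (q_3, bb, EBEBZ)
  read b, top E: go to q_2, push ε → (q_2, b, BEBZ)
  read b, top B: go to q_3, push EB → (q_3, ε, EBEBZ)
All input consumed in state q_3 with stack EBEBZ.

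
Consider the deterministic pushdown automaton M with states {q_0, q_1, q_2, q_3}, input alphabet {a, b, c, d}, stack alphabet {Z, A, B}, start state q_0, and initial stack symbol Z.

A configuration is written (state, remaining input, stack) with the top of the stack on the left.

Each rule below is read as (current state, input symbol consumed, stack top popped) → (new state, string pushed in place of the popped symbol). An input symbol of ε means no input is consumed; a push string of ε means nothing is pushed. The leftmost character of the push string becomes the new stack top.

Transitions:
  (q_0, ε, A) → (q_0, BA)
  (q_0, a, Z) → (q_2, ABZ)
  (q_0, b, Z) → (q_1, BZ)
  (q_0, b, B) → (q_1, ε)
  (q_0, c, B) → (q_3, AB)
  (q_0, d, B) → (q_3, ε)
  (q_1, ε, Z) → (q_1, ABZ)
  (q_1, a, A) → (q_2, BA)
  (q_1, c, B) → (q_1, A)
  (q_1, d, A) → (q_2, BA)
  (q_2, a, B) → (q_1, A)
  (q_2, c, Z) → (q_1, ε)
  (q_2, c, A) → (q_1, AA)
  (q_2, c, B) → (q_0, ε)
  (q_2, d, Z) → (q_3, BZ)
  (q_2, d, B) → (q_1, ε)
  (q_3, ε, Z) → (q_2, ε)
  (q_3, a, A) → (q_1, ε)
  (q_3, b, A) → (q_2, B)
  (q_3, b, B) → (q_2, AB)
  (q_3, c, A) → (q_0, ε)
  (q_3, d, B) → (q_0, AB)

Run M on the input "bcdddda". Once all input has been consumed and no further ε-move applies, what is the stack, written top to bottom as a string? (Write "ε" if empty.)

(q_0, bcdddda, Z)
  read b, top Z: go to q_1, push BZ → (q_1, cdddda, BZ)
  read c, top B: go to q_1, push A → (q_1, dddda, AZ)
  read d, top A: go to q_2, push BA → (q_2, ddda, BAZ)
  read d, top B: go to q_1, push ε → (q_1, dda, AZ)
  read d, top A: go to q_2, push BA → (q_2, da, BAZ)
  read d, top B: go to q_1, push ε → (q_1, a, AZ)
  read a, top A: go to q_2, push BA → (q_2, ε, BAZ)
All input consumed in state q_2 with stack BAZ.

BAZ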